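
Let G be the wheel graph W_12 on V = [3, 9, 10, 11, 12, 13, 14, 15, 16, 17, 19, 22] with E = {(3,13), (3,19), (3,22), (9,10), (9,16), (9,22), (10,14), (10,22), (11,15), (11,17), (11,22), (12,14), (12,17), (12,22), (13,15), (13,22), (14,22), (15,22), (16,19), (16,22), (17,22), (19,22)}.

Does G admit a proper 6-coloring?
Yes, G is 6-colorable

A valid 6-coloring: color 1: [22]; color 2: [9, 11, 13, 14, 19]; color 3: [3, 10, 15, 16, 17]; color 4: [12].
(χ(G) = 4 ≤ 6.)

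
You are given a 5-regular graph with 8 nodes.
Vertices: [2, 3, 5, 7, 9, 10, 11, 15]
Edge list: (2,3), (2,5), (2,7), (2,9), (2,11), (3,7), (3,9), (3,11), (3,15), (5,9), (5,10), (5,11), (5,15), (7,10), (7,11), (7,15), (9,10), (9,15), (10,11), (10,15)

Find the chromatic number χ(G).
χ(G) = 4

Clique number ω(G) = 4 (lower bound: χ ≥ ω).
The clique on [2, 3, 7, 11] has size 4, forcing χ ≥ 4, and the coloring below uses 4 colors, so χ(G) = 4.
A valid 4-coloring: color 1: [9, 11]; color 2: [5, 7]; color 3: [3, 10]; color 4: [2, 15].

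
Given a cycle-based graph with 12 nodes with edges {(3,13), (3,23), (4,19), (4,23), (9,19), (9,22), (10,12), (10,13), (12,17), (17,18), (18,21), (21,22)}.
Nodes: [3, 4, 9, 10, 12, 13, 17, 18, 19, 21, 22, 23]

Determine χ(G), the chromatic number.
Clique number ω(G) = 2 (lower bound: χ ≥ ω).
The graph is bipartite (no odd cycle), so 2 colors suffice: χ(G) = 2.
A valid 2-coloring: color 1: [12, 13, 18, 19, 22, 23]; color 2: [3, 4, 9, 10, 17, 21].

χ(G) = 2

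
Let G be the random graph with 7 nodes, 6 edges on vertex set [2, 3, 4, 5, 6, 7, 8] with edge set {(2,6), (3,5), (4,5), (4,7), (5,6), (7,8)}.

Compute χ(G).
χ(G) = 2

Clique number ω(G) = 2 (lower bound: χ ≥ ω).
The graph is bipartite (no odd cycle), so 2 colors suffice: χ(G) = 2.
A valid 2-coloring: color 1: [2, 5, 7]; color 2: [3, 4, 6, 8].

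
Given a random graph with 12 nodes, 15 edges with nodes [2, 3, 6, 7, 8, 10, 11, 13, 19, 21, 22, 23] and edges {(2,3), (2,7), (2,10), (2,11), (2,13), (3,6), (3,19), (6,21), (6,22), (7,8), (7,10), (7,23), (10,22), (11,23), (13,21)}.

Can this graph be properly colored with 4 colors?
Yes, G is 4-colorable

A valid 4-coloring: color 1: [2, 6, 8, 19, 23]; color 2: [3, 7, 11, 13, 22]; color 3: [10, 21].
(χ(G) = 3 ≤ 4.)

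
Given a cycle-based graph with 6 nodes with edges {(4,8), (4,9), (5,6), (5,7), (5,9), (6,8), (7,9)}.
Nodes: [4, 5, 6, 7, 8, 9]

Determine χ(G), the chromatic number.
Clique number ω(G) = 3 (lower bound: χ ≥ ω).
The clique on [5, 7, 9] has size 3, forcing χ ≥ 3, and the coloring below uses 3 colors, so χ(G) = 3.
A valid 3-coloring: color 1: [4, 5]; color 2: [8, 9]; color 3: [6, 7].

χ(G) = 3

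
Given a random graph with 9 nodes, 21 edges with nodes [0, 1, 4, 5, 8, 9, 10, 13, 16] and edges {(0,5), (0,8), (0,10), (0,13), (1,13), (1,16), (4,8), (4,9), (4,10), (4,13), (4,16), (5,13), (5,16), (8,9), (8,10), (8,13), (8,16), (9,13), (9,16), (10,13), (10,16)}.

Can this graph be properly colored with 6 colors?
A valid 6-coloring: color 1: [13, 16]; color 2: [1, 5, 8]; color 3: [0, 4]; color 4: [9, 10].
(χ(G) = 4 ≤ 6.)

Yes, G is 6-colorable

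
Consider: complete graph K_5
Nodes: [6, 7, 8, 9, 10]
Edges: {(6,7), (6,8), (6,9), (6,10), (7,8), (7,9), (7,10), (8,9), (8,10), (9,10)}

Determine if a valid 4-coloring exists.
The clique on vertices [6, 7, 8, 9, 10] has size 5 > 4, so it alone needs 5 colors.

No, G is not 4-colorable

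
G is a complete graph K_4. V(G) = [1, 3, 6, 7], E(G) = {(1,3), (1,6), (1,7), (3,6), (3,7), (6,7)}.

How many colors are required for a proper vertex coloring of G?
Clique number ω(G) = 4 (lower bound: χ ≥ ω).
The clique on [1, 3, 6, 7] has size 4, forcing χ ≥ 4, and the coloring below uses 4 colors, so χ(G) = 4.
A valid 4-coloring: color 1: [1]; color 2: [7]; color 3: [6]; color 4: [3].

χ(G) = 4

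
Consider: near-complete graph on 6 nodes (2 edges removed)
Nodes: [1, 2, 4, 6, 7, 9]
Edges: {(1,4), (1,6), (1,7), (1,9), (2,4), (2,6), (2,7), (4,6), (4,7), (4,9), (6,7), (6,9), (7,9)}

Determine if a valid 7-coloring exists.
Yes, G is 7-colorable

A valid 7-coloring: color 1: [4]; color 2: [7]; color 3: [6]; color 4: [1, 2]; color 5: [9].
(χ(G) = 5 ≤ 7.)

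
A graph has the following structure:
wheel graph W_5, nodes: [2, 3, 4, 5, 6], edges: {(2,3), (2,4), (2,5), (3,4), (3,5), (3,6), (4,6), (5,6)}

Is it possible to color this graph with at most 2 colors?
No, G is not 2-colorable

The clique on vertices [2, 3, 4] has size 3 > 2, so it alone needs 3 colors.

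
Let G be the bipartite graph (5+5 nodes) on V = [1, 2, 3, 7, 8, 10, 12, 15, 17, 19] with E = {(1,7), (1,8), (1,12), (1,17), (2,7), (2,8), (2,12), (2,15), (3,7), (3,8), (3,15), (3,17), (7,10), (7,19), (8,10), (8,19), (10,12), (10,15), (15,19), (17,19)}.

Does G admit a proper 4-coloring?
A valid 4-coloring: color 1: [7, 8, 12, 15, 17]; color 2: [1, 2, 3, 10, 19].
(χ(G) = 2 ≤ 4.)

Yes, G is 4-colorable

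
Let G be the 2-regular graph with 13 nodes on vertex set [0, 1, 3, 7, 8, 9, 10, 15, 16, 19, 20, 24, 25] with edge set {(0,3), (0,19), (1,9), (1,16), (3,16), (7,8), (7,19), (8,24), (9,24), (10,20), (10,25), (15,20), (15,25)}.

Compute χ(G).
Clique number ω(G) = 2 (lower bound: χ ≥ ω).
Odd cycle [7, 8, 24, 9, 1, 16, 3, 0, 19] needs 3 colors (χ ≥ 3).
The coloring below uses 3 colors, so χ(G) = 3.
A valid 3-coloring: color 1: [0, 1, 7, 20, 24, 25]; color 2: [3, 8, 9, 10, 15, 19]; color 3: [16].

χ(G) = 3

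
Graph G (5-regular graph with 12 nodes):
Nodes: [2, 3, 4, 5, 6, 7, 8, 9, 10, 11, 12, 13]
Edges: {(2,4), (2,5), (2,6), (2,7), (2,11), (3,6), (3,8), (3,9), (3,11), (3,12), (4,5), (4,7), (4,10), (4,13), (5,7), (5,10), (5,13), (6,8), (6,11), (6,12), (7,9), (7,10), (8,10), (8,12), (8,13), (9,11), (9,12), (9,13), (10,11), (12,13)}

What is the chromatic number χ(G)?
χ(G) = 4

Clique number ω(G) = 4 (lower bound: χ ≥ ω).
The clique on [2, 4, 5, 7] has size 4, forcing χ ≥ 4, and the coloring below uses 4 colors, so χ(G) = 4.
A valid 4-coloring: color 1: [7, 11, 12]; color 2: [4, 8, 9]; color 3: [2, 3, 10, 13]; color 4: [5, 6].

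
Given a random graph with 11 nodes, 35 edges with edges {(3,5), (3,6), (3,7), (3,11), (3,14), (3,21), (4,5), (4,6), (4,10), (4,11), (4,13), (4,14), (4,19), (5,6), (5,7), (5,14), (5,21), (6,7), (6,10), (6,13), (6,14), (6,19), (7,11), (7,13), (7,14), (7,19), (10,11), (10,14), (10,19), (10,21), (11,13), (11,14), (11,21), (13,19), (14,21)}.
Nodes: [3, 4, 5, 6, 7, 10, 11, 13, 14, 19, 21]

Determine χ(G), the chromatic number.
χ(G) = 5

Clique number ω(G) = 5 (lower bound: χ ≥ ω).
The clique on [3, 5, 6, 7, 14] has size 5, forcing χ ≥ 5, and the coloring below uses 5 colors, so χ(G) = 5.
A valid 5-coloring: color 1: [14, 19]; color 2: [6, 11]; color 3: [4, 7, 21]; color 4: [5, 10, 13]; color 5: [3].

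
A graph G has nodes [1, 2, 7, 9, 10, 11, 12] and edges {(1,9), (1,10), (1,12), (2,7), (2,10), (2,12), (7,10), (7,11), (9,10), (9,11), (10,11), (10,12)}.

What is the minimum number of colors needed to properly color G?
χ(G) = 3

Clique number ω(G) = 3 (lower bound: χ ≥ ω).
The clique on [1, 9, 10] has size 3, forcing χ ≥ 3, and the coloring below uses 3 colors, so χ(G) = 3.
A valid 3-coloring: color 1: [10]; color 2: [7, 9, 12]; color 3: [1, 2, 11].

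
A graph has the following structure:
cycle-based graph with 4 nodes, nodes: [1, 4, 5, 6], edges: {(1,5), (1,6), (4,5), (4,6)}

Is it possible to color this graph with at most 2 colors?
A valid 2-coloring: color 1: [5, 6]; color 2: [1, 4].
(χ(G) = 2 ≤ 2.)

Yes, G is 2-colorable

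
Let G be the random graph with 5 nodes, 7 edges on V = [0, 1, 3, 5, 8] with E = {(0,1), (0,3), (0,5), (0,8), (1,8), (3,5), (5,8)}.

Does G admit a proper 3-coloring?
A valid 3-coloring: color 1: [0]; color 2: [3, 8]; color 3: [1, 5].
(χ(G) = 3 ≤ 3.)

Yes, G is 3-colorable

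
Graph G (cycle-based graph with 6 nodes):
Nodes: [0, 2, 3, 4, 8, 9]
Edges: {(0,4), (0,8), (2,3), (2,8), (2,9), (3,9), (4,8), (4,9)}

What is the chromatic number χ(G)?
Clique number ω(G) = 3 (lower bound: χ ≥ ω).
The clique on [0, 4, 8] has size 3, forcing χ ≥ 3, and the coloring below uses 3 colors, so χ(G) = 3.
A valid 3-coloring: color 1: [2, 4]; color 2: [8, 9]; color 3: [0, 3].

χ(G) = 3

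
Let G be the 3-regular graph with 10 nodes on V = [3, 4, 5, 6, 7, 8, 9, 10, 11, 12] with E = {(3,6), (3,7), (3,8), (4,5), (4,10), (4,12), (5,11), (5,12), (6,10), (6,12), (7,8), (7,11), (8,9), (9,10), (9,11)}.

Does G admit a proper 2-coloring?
No, G is not 2-colorable

The clique on vertices [3, 7, 8] has size 3 > 2, so it alone needs 3 colors.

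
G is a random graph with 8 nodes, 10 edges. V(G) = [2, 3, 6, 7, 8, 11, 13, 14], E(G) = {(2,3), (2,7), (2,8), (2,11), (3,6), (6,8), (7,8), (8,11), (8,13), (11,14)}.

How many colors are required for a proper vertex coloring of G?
χ(G) = 3

Clique number ω(G) = 3 (lower bound: χ ≥ ω).
The clique on [2, 8, 11] has size 3, forcing χ ≥ 3, and the coloring below uses 3 colors, so χ(G) = 3.
A valid 3-coloring: color 1: [3, 8, 14]; color 2: [2, 6, 13]; color 3: [7, 11].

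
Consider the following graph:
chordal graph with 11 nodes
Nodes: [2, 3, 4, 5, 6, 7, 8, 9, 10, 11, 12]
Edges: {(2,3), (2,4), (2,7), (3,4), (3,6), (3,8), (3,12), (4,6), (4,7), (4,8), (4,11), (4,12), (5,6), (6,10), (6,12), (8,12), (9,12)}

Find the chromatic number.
Clique number ω(G) = 4 (lower bound: χ ≥ ω).
The clique on [3, 4, 8, 12] has size 4, forcing χ ≥ 4, and the coloring below uses 4 colors, so χ(G) = 4.
A valid 4-coloring: color 1: [4, 5, 9, 10]; color 2: [3, 7, 11]; color 3: [2, 6, 8]; color 4: [12].

χ(G) = 4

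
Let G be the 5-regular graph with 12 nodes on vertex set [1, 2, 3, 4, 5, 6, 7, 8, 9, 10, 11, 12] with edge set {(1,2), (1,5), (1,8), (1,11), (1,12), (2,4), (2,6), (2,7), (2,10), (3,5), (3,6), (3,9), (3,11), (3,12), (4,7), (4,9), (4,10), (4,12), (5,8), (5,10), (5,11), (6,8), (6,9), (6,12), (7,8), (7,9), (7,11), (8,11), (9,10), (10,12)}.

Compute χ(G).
Clique number ω(G) = 4 (lower bound: χ ≥ ω).
The clique on [1, 5, 8, 11] has size 4, forcing χ ≥ 4, and the coloring below uses 4 colors, so χ(G) = 4.
A valid 4-coloring: color 1: [1, 3, 7, 10]; color 2: [4, 6, 11]; color 3: [2, 5, 9, 12]; color 4: [8].

χ(G) = 4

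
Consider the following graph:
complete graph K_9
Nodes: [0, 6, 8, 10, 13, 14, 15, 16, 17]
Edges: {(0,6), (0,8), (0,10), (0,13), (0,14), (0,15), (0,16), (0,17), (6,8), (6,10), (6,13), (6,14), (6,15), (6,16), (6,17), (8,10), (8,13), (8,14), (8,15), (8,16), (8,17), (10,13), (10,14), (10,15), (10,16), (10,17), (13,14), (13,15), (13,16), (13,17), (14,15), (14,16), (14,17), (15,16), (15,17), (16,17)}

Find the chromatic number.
Clique number ω(G) = 9 (lower bound: χ ≥ ω).
The clique on [0, 6, 8, 10, 13, 14, 15, 16, 17] has size 9, forcing χ ≥ 9, and the coloring below uses 9 colors, so χ(G) = 9.
A valid 9-coloring: color 1: [16]; color 2: [10]; color 3: [17]; color 4: [8]; color 5: [13]; color 6: [15]; color 7: [6]; color 8: [14]; color 9: [0].

χ(G) = 9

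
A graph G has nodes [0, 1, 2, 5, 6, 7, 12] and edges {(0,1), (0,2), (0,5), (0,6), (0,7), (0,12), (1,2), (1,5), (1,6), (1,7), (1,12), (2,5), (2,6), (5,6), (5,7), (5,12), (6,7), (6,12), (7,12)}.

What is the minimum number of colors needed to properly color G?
Clique number ω(G) = 6 (lower bound: χ ≥ ω).
The clique on [0, 1, 5, 6, 7, 12] has size 6, forcing χ ≥ 6, and the coloring below uses 6 colors, so χ(G) = 6.
A valid 6-coloring: color 1: [5]; color 2: [0]; color 3: [6]; color 4: [1]; color 5: [2, 7]; color 6: [12].

χ(G) = 6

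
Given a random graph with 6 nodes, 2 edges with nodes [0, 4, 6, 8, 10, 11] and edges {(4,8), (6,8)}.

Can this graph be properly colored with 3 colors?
Yes, G is 3-colorable

A valid 3-coloring: color 1: [0, 8, 10, 11]; color 2: [4, 6].
(χ(G) = 2 ≤ 3.)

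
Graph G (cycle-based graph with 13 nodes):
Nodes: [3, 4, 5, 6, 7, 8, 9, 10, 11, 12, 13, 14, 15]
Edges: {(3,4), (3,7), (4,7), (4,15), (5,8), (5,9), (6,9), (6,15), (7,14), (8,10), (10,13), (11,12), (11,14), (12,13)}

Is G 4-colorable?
A valid 4-coloring: color 1: [4, 5, 6, 10, 12, 14]; color 2: [7, 8, 9, 11, 13, 15]; color 3: [3].
(χ(G) = 3 ≤ 4.)

Yes, G is 4-colorable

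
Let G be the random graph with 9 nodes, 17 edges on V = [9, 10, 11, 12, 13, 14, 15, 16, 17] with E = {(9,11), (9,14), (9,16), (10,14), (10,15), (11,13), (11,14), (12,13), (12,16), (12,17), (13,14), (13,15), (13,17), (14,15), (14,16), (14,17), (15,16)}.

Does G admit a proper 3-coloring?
Odd cycle [16, 15, 13, 11, 9] needs 3 colors (χ ≥ 3).
Vertex 14 is adjacent to every vertex of [9, 11, 13, 15, 16], which already need 3 colors among themselves, so 14 needs a new color (χ ≥ 4).
Hence χ(G) ≥ 4 > 3, so no proper 3-coloring exists.

No, G is not 3-colorable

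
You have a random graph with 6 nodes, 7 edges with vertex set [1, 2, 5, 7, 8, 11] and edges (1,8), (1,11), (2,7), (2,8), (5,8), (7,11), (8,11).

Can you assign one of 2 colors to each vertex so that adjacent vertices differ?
The clique on vertices [1, 8, 11] has size 3 > 2, so it alone needs 3 colors.

No, G is not 2-colorable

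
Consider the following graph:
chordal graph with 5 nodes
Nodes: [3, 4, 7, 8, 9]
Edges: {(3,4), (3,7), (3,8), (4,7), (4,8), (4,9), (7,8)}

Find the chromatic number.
Clique number ω(G) = 4 (lower bound: χ ≥ ω).
The clique on [3, 4, 7, 8] has size 4, forcing χ ≥ 4, and the coloring below uses 4 colors, so χ(G) = 4.
A valid 4-coloring: color 1: [4]; color 2: [8, 9]; color 3: [7]; color 4: [3].

χ(G) = 4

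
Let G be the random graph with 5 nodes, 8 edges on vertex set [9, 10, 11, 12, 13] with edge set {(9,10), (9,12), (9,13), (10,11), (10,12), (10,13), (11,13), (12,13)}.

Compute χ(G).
Clique number ω(G) = 4 (lower bound: χ ≥ ω).
The clique on [9, 10, 12, 13] has size 4, forcing χ ≥ 4, and the coloring below uses 4 colors, so χ(G) = 4.
A valid 4-coloring: color 1: [10]; color 2: [13]; color 3: [9, 11]; color 4: [12].

χ(G) = 4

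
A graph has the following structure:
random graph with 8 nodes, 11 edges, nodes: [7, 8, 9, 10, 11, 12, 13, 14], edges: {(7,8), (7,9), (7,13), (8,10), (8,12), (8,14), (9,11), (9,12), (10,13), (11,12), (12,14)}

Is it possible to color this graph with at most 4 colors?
Yes, G is 4-colorable

A valid 4-coloring: color 1: [8, 9, 13]; color 2: [7, 10, 12]; color 3: [11, 14].
(χ(G) = 3 ≤ 4.)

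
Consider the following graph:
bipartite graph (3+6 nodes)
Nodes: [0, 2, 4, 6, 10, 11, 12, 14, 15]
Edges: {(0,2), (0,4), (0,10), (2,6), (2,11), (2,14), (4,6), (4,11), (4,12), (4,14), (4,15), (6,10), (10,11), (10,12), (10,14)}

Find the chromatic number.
Clique number ω(G) = 2 (lower bound: χ ≥ ω).
The graph is bipartite (no odd cycle), so 2 colors suffice: χ(G) = 2.
A valid 2-coloring: color 1: [2, 4, 10]; color 2: [0, 6, 11, 12, 14, 15].

χ(G) = 2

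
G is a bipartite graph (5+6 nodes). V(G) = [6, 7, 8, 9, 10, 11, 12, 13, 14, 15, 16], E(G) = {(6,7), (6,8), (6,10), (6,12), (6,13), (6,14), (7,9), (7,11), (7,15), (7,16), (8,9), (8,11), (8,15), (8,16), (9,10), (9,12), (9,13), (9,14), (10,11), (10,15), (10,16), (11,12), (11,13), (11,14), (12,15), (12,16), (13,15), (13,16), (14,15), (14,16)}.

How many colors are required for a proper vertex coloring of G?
Clique number ω(G) = 2 (lower bound: χ ≥ ω).
The graph is bipartite (no odd cycle), so 2 colors suffice: χ(G) = 2.
A valid 2-coloring: color 1: [6, 9, 11, 15, 16]; color 2: [7, 8, 10, 12, 13, 14].

χ(G) = 2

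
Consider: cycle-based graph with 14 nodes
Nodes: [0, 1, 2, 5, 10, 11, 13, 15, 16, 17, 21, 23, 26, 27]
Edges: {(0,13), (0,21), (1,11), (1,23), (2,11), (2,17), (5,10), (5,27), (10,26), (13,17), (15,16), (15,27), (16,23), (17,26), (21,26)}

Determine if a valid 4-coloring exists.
A valid 4-coloring: color 1: [0, 5, 11, 15, 17, 23]; color 2: [1, 2, 13, 16, 26, 27]; color 3: [10, 21].
(χ(G) = 3 ≤ 4.)

Yes, G is 4-colorable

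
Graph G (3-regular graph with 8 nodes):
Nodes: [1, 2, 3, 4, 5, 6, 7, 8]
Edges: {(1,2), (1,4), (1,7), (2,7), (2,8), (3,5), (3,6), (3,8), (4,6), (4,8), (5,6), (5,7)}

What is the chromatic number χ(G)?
Clique number ω(G) = 3 (lower bound: χ ≥ ω).
The clique on [1, 2, 7] has size 3, forcing χ ≥ 3, and the coloring below uses 3 colors, so χ(G) = 3.
A valid 3-coloring: color 1: [6, 7, 8]; color 2: [2, 3, 4]; color 3: [1, 5].

χ(G) = 3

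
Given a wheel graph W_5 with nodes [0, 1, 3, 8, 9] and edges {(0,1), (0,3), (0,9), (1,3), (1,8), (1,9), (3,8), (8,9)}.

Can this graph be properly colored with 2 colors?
The clique on vertices [0, 1, 9] has size 3 > 2, so it alone needs 3 colors.

No, G is not 2-colorable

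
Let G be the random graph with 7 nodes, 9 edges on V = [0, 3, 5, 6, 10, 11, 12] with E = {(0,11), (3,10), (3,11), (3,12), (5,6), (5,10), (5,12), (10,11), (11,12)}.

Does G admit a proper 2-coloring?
No, G is not 2-colorable

The clique on vertices [3, 10, 11] has size 3 > 2, so it alone needs 3 colors.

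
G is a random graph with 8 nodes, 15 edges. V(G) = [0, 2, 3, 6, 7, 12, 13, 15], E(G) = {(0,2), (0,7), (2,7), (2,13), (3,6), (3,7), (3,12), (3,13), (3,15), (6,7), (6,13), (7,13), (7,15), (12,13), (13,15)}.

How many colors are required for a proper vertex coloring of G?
χ(G) = 4

Clique number ω(G) = 4 (lower bound: χ ≥ ω).
The clique on [3, 6, 7, 13] has size 4, forcing χ ≥ 4, and the coloring below uses 4 colors, so χ(G) = 4.
A valid 4-coloring: color 1: [0, 13]; color 2: [7, 12]; color 3: [2, 3]; color 4: [6, 15].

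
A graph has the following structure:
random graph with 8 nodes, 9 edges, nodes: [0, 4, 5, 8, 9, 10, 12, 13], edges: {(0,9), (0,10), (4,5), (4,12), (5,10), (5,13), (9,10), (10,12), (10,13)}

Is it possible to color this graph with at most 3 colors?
A valid 3-coloring: color 1: [4, 8, 10]; color 2: [0, 5, 12]; color 3: [9, 13].
(χ(G) = 3 ≤ 3.)

Yes, G is 3-colorable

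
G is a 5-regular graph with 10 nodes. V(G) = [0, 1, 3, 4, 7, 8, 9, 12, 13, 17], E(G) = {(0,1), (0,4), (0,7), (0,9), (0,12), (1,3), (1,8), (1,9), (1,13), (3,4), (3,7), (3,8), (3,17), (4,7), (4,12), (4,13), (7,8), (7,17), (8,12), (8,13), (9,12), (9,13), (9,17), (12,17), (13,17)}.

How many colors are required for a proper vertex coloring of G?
χ(G) = 4

Clique number ω(G) = 3 (lower bound: χ ≥ ω).
Odd cycle [13, 1, 0, 12, 17] needs 3 colors (χ ≥ 3).
Vertex 9 is adjacent to every vertex of [0, 1, 12, 13, 17], which already need 3 colors among themselves, so 9 needs a new color (χ ≥ 4).
The coloring below uses 4 colors, so χ(G) = 4.
A valid 4-coloring: color 1: [7, 12, 13]; color 2: [4, 8, 9]; color 3: [0, 3]; color 4: [1, 17].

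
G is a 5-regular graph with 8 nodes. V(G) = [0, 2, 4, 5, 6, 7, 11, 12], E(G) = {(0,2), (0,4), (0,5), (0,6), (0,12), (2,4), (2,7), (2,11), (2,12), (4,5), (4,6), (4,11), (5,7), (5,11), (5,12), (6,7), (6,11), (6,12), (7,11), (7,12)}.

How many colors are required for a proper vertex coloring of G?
Clique number ω(G) = 3 (lower bound: χ ≥ ω).
Odd cycle [4, 0, 12, 7, 11] needs 3 colors (χ ≥ 3).
Vertex 2 is adjacent to every vertex of [0, 4, 7, 11, 12], which already need 3 colors among themselves, so 2 needs a new color (χ ≥ 4).
The coloring below uses 4 colors, so χ(G) = 4.
A valid 4-coloring: color 1: [2, 5, 6]; color 2: [4, 7]; color 3: [0, 11]; color 4: [12].

χ(G) = 4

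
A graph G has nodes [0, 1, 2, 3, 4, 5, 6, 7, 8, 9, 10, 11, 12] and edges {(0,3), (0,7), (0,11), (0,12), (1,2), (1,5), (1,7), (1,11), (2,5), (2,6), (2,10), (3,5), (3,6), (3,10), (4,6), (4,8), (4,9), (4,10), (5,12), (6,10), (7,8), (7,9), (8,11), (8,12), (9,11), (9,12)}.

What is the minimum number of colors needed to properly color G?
Clique number ω(G) = 3 (lower bound: χ ≥ ω).
The clique on [1, 2, 5] has size 3, forcing χ ≥ 3, and the coloring below uses 3 colors, so χ(G) = 3.
A valid 3-coloring: color 1: [2, 3, 4, 7, 11, 12]; color 2: [0, 1, 6, 8, 9]; color 3: [5, 10].

χ(G) = 3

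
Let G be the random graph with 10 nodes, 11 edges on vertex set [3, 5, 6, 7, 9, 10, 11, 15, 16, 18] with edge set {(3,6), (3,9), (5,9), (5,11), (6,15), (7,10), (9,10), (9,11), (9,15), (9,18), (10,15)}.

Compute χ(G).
Clique number ω(G) = 3 (lower bound: χ ≥ ω).
The clique on [5, 9, 11] has size 3, forcing χ ≥ 3, and the coloring below uses 3 colors, so χ(G) = 3.
A valid 3-coloring: color 1: [6, 7, 9, 16]; color 2: [3, 5, 15, 18]; color 3: [10, 11].

χ(G) = 3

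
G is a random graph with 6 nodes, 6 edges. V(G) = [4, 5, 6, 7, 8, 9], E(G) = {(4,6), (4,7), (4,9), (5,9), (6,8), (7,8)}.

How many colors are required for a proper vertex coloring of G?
Clique number ω(G) = 2 (lower bound: χ ≥ ω).
The graph is bipartite (no odd cycle), so 2 colors suffice: χ(G) = 2.
A valid 2-coloring: color 1: [4, 5, 8]; color 2: [6, 7, 9].

χ(G) = 2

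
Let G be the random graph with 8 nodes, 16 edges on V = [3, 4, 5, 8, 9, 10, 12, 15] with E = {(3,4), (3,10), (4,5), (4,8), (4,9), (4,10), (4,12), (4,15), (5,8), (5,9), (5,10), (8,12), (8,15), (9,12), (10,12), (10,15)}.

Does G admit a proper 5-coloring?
Yes, G is 5-colorable

A valid 5-coloring: color 1: [4]; color 2: [8, 9, 10]; color 3: [3, 5, 12, 15].
(χ(G) = 3 ≤ 5.)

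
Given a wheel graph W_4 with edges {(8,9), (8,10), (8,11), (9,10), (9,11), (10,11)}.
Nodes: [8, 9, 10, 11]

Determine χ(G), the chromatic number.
Clique number ω(G) = 4 (lower bound: χ ≥ ω).
The clique on [8, 9, 10, 11] has size 4, forcing χ ≥ 4, and the coloring below uses 4 colors, so χ(G) = 4.
A valid 4-coloring: color 1: [11]; color 2: [10]; color 3: [8]; color 4: [9].

χ(G) = 4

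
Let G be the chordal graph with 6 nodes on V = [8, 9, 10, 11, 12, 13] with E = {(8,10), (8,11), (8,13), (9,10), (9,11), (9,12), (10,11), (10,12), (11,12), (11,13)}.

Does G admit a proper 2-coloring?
No, G is not 2-colorable

The clique on vertices [9, 10, 11, 12] has size 4 > 2, so it alone needs 4 colors.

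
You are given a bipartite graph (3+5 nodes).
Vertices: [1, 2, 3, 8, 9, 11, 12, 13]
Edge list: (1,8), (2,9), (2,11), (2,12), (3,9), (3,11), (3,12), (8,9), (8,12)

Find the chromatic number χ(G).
χ(G) = 2

Clique number ω(G) = 2 (lower bound: χ ≥ ω).
The graph is bipartite (no odd cycle), so 2 colors suffice: χ(G) = 2.
A valid 2-coloring: color 1: [2, 3, 8, 13]; color 2: [1, 9, 11, 12].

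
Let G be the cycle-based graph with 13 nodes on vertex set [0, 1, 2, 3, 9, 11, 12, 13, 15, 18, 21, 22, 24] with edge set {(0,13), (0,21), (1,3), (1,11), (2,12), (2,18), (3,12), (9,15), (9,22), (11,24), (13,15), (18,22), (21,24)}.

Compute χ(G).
Clique number ω(G) = 2 (lower bound: χ ≥ ω).
Odd cycle [0, 13, 15, 9, 22, 18, 2, 12, 3, 1, 11, 24, 21] needs 3 colors (χ ≥ 3).
The coloring below uses 3 colors, so χ(G) = 3.
A valid 3-coloring: color 1: [0, 2, 3, 15, 22, 24]; color 2: [1, 9, 12, 13, 18, 21]; color 3: [11].

χ(G) = 3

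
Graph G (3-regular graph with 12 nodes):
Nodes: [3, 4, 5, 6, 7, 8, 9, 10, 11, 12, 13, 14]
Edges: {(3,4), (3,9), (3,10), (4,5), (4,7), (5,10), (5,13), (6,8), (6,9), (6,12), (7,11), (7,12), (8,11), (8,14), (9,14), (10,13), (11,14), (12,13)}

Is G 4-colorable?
A valid 4-coloring: color 1: [4, 8, 9, 10, 12]; color 2: [3, 6, 11, 13]; color 3: [5, 7, 14].
(χ(G) = 3 ≤ 4.)

Yes, G is 4-colorable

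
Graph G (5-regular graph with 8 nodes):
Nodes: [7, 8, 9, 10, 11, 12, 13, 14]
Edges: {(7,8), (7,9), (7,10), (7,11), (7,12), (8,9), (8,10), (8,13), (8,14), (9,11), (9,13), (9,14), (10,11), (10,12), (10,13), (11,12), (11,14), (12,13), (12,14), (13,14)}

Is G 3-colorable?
The clique on vertices [8, 9, 13, 14] has size 4 > 3, so it alone needs 4 colors.

No, G is not 3-colorable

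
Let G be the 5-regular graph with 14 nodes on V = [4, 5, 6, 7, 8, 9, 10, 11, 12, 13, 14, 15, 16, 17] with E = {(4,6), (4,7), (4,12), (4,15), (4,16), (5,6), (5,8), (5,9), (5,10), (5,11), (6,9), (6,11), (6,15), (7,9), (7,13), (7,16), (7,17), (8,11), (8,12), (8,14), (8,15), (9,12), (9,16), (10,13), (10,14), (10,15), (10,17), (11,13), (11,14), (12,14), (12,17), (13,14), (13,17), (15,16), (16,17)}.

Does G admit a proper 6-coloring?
Yes, G is 6-colorable

A valid 6-coloring: color 1: [4, 9, 10, 11]; color 2: [6, 8, 13, 16]; color 3: [5, 7, 12, 15]; color 4: [14, 17].
(χ(G) = 4 ≤ 6.)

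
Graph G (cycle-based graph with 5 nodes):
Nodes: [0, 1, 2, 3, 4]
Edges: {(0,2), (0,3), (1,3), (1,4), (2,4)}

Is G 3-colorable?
Yes, G is 3-colorable

A valid 3-coloring: color 1: [0, 4]; color 2: [2, 3]; color 3: [1].
(χ(G) = 3 ≤ 3.)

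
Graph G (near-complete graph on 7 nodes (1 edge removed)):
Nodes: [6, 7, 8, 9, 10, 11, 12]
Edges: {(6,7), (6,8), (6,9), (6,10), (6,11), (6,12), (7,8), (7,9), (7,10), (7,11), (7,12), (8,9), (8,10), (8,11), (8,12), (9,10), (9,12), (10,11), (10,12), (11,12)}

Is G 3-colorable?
No, G is not 3-colorable

The clique on vertices [6, 7, 8, 9, 10, 12] has size 6 > 3, so it alone needs 6 colors.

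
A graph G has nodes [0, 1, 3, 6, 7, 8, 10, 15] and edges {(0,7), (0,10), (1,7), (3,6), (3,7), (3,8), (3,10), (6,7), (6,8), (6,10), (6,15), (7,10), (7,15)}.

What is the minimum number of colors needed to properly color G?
Clique number ω(G) = 4 (lower bound: χ ≥ ω).
The clique on [3, 6, 7, 10] has size 4, forcing χ ≥ 4, and the coloring below uses 4 colors, so χ(G) = 4.
A valid 4-coloring: color 1: [7, 8]; color 2: [0, 1, 6]; color 3: [10, 15]; color 4: [3].

χ(G) = 4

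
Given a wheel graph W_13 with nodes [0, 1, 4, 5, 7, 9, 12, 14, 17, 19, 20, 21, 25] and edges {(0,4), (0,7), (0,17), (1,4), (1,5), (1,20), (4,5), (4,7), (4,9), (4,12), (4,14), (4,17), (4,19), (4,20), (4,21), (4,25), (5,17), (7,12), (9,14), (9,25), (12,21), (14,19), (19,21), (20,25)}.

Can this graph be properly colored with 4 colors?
A valid 4-coloring: color 1: [4]; color 2: [0, 5, 9, 12, 19, 20]; color 3: [1, 7, 14, 17, 21, 25].
(χ(G) = 3 ≤ 4.)

Yes, G is 4-colorable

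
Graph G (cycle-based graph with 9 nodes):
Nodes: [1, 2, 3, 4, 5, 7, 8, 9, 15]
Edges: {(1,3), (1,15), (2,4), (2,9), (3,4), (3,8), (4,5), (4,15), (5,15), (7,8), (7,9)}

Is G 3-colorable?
Yes, G is 3-colorable

A valid 3-coloring: color 1: [1, 4, 8, 9]; color 2: [2, 3, 7, 15]; color 3: [5].
(χ(G) = 3 ≤ 3.)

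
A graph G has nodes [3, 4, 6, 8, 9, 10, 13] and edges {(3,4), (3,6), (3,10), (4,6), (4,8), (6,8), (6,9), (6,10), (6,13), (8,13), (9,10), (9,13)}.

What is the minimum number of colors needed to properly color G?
χ(G) = 3

Clique number ω(G) = 3 (lower bound: χ ≥ ω).
The clique on [4, 6, 8] has size 3, forcing χ ≥ 3, and the coloring below uses 3 colors, so χ(G) = 3.
A valid 3-coloring: color 1: [6]; color 2: [4, 10, 13]; color 3: [3, 8, 9].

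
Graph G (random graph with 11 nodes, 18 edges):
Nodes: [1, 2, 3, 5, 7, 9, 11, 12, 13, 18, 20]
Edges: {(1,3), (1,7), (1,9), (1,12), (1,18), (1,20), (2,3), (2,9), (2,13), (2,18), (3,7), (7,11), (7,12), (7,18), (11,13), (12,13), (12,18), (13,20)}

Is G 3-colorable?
The clique on vertices [1, 7, 12, 18] has size 4 > 3, so it alone needs 4 colors.

No, G is not 3-colorable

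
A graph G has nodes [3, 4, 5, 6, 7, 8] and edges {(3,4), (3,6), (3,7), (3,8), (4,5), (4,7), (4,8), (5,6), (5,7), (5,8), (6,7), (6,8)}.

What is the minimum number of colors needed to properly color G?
χ(G) = 3

Clique number ω(G) = 3 (lower bound: χ ≥ ω).
The clique on [3, 4, 8] has size 3, forcing χ ≥ 3, and the coloring below uses 3 colors, so χ(G) = 3.
A valid 3-coloring: color 1: [7, 8]; color 2: [3, 5]; color 3: [4, 6].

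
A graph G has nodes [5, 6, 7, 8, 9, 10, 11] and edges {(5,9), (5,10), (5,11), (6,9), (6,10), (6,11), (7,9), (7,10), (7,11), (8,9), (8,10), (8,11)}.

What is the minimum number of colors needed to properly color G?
Clique number ω(G) = 2 (lower bound: χ ≥ ω).
The graph is bipartite (no odd cycle), so 2 colors suffice: χ(G) = 2.
A valid 2-coloring: color 1: [9, 10, 11]; color 2: [5, 6, 7, 8].

χ(G) = 2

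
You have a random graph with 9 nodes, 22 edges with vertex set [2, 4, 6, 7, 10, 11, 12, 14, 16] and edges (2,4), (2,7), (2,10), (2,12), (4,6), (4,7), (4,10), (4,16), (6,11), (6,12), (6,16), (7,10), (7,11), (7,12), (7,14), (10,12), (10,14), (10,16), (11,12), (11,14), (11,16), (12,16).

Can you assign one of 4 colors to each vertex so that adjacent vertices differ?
A valid 4-coloring: color 1: [4, 12, 14]; color 2: [10, 11]; color 3: [6, 7]; color 4: [2, 16].
(χ(G) = 4 ≤ 4.)

Yes, G is 4-colorable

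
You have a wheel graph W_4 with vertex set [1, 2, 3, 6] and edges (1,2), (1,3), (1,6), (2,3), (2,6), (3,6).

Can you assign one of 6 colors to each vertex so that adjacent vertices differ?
A valid 6-coloring: color 1: [2]; color 2: [6]; color 3: [1]; color 4: [3].
(χ(G) = 4 ≤ 6.)

Yes, G is 6-colorable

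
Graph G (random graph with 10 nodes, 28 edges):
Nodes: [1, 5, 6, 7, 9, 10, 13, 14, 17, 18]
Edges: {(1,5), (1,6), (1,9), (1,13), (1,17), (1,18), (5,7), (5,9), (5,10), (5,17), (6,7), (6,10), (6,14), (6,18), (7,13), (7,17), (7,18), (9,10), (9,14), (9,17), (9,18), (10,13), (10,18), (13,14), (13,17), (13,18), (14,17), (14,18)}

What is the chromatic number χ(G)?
Clique number ω(G) = 4 (lower bound: χ ≥ ω).
The clique on [1, 5, 9, 17] has size 4, forcing χ ≥ 4, and the coloring below uses 4 colors, so χ(G) = 4.
A valid 4-coloring: color 1: [5, 18]; color 2: [6, 9, 13]; color 3: [1, 7, 10, 14]; color 4: [17].

χ(G) = 4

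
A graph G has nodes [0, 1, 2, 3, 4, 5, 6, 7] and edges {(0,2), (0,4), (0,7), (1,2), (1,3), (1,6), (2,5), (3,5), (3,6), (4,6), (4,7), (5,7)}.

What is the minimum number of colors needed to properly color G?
Clique number ω(G) = 3 (lower bound: χ ≥ ω).
The clique on [0, 4, 7] has size 3, forcing χ ≥ 3, and the coloring below uses 3 colors, so χ(G) = 3.
A valid 3-coloring: color 1: [0, 1, 5]; color 2: [2, 6, 7]; color 3: [3, 4].

χ(G) = 3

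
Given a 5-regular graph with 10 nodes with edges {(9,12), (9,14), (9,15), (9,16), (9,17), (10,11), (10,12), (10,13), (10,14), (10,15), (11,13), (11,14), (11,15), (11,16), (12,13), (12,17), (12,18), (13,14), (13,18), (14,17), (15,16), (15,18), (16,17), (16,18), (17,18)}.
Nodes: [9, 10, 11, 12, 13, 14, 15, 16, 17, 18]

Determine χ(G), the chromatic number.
Clique number ω(G) = 4 (lower bound: χ ≥ ω).
The clique on [10, 11, 13, 14] has size 4, forcing χ ≥ 4, and the coloring below uses 4 colors, so χ(G) = 4.
A valid 4-coloring: color 1: [11, 12]; color 2: [13, 15, 17]; color 3: [9, 10, 18]; color 4: [14, 16].

χ(G) = 4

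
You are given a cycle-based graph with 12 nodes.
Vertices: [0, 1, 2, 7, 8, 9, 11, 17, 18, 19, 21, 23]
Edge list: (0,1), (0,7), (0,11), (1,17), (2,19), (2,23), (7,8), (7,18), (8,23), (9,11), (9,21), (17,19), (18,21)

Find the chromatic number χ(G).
Clique number ω(G) = 2 (lower bound: χ ≥ ω).
The graph is bipartite (no odd cycle), so 2 colors suffice: χ(G) = 2.
A valid 2-coloring: color 1: [1, 7, 11, 19, 21, 23]; color 2: [0, 2, 8, 9, 17, 18].

χ(G) = 2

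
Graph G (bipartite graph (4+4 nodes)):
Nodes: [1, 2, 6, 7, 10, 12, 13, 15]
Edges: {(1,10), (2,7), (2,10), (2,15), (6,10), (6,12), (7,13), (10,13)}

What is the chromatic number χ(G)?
Clique number ω(G) = 2 (lower bound: χ ≥ ω).
The graph is bipartite (no odd cycle), so 2 colors suffice: χ(G) = 2.
A valid 2-coloring: color 1: [7, 10, 12, 15]; color 2: [1, 2, 6, 13].

χ(G) = 2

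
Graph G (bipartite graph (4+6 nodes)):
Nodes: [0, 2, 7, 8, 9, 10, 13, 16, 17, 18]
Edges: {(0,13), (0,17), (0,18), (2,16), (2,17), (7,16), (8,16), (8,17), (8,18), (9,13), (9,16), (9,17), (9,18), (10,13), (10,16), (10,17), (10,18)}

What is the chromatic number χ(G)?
Clique number ω(G) = 2 (lower bound: χ ≥ ω).
The graph is bipartite (no odd cycle), so 2 colors suffice: χ(G) = 2.
A valid 2-coloring: color 1: [13, 16, 17, 18]; color 2: [0, 2, 7, 8, 9, 10].

χ(G) = 2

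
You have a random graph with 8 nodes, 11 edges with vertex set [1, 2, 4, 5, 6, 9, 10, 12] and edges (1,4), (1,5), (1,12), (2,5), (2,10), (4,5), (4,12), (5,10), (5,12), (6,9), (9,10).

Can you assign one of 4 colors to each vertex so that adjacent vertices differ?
Yes, G is 4-colorable

A valid 4-coloring: color 1: [5, 9]; color 2: [6, 10, 12]; color 3: [2, 4]; color 4: [1].
(χ(G) = 4 ≤ 4.)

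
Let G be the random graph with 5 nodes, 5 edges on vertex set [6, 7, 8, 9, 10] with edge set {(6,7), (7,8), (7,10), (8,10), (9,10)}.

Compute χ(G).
Clique number ω(G) = 3 (lower bound: χ ≥ ω).
The clique on [7, 8, 10] has size 3, forcing χ ≥ 3, and the coloring below uses 3 colors, so χ(G) = 3.
A valid 3-coloring: color 1: [6, 10]; color 2: [7, 9]; color 3: [8].

χ(G) = 3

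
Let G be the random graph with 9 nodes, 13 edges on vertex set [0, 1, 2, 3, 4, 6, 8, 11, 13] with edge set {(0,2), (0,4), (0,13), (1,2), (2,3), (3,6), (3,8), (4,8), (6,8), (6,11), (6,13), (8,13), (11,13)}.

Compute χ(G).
Clique number ω(G) = 3 (lower bound: χ ≥ ω).
The clique on [3, 6, 8] has size 3, forcing χ ≥ 3, and the coloring below uses 3 colors, so χ(G) = 3.
A valid 3-coloring: color 1: [1, 3, 4, 13]; color 2: [0, 6]; color 3: [2, 8, 11].

χ(G) = 3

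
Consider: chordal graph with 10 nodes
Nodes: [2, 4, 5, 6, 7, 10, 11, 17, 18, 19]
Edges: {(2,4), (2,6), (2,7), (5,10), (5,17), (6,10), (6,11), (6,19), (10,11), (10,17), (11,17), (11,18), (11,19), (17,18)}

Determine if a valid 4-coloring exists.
Yes, G is 4-colorable

A valid 4-coloring: color 1: [2, 5, 11]; color 2: [4, 6, 7, 17]; color 3: [10, 18, 19].
(χ(G) = 3 ≤ 4.)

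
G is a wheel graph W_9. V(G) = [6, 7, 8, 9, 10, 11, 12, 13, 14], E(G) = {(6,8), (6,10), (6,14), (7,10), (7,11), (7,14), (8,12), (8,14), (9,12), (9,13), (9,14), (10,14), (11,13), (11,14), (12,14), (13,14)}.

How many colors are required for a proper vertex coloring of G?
Clique number ω(G) = 3 (lower bound: χ ≥ ω).
The clique on [6, 8, 14] has size 3, forcing χ ≥ 3, and the coloring below uses 3 colors, so χ(G) = 3.
A valid 3-coloring: color 1: [14]; color 2: [8, 9, 10, 11]; color 3: [6, 7, 12, 13].

χ(G) = 3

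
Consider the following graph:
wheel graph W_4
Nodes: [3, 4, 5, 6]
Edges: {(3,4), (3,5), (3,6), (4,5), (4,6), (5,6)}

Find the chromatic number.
Clique number ω(G) = 4 (lower bound: χ ≥ ω).
The clique on [3, 4, 5, 6] has size 4, forcing χ ≥ 4, and the coloring below uses 4 colors, so χ(G) = 4.
A valid 4-coloring: color 1: [5]; color 2: [6]; color 3: [4]; color 4: [3].

χ(G) = 4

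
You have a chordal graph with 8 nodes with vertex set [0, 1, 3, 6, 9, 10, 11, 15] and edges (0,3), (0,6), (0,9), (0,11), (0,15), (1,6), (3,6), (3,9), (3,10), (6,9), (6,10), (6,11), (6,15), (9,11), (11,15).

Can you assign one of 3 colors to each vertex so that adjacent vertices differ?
The clique on vertices [0, 3, 6, 9] has size 4 > 3, so it alone needs 4 colors.

No, G is not 3-colorable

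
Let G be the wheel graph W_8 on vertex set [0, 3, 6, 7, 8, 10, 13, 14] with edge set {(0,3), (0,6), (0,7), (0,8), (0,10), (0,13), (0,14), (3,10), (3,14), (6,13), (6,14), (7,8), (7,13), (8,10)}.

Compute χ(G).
χ(G) = 4

Clique number ω(G) = 3 (lower bound: χ ≥ ω).
Odd cycle [8, 10, 3, 14, 6, 13, 7] needs 3 colors (χ ≥ 3).
Vertex 0 is adjacent to every vertex of [3, 6, 7, 8, 10, 13, 14], which already need 3 colors among themselves, so 0 needs a new color (χ ≥ 4).
The coloring below uses 4 colors, so χ(G) = 4.
A valid 4-coloring: color 1: [0]; color 2: [3, 8, 13]; color 3: [7, 10, 14]; color 4: [6].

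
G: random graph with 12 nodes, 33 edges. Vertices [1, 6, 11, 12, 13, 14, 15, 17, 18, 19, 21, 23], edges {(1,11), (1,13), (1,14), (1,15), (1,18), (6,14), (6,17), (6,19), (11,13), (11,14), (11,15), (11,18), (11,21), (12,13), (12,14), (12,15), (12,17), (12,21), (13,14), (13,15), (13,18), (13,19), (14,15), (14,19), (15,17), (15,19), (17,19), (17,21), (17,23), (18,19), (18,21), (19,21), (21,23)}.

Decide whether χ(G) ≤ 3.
The clique on vertices [1, 11, 13, 14, 15] has size 5 > 3, so it alone needs 5 colors.

No, G is not 3-colorable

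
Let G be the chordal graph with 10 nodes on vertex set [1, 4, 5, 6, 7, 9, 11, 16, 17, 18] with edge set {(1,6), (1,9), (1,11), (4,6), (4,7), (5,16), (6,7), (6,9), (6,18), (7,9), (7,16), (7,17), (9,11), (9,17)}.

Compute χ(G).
χ(G) = 3

Clique number ω(G) = 3 (lower bound: χ ≥ ω).
The clique on [1, 6, 9] has size 3, forcing χ ≥ 3, and the coloring below uses 3 colors, so χ(G) = 3.
A valid 3-coloring: color 1: [6, 11, 16, 17]; color 2: [1, 5, 7, 18]; color 3: [4, 9].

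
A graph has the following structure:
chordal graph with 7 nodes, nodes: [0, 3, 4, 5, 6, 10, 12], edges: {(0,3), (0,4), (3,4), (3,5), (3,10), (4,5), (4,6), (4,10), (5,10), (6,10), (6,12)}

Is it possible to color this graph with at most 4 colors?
A valid 4-coloring: color 1: [4, 12]; color 2: [3, 6]; color 3: [0, 10]; color 4: [5].
(χ(G) = 4 ≤ 4.)

Yes, G is 4-colorable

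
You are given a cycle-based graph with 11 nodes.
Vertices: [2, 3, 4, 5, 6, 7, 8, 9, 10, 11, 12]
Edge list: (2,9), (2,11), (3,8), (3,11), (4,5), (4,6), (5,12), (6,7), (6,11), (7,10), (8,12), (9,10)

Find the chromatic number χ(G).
Clique number ω(G) = 2 (lower bound: χ ≥ ω).
Odd cycle [4, 5, 12, 8, 3, 11, 2, 9, 10, 7, 6] needs 3 colors (χ ≥ 3).
The coloring below uses 3 colors, so χ(G) = 3.
A valid 3-coloring: color 1: [2, 5, 6, 8, 10]; color 2: [4, 7, 9, 11, 12]; color 3: [3].

χ(G) = 3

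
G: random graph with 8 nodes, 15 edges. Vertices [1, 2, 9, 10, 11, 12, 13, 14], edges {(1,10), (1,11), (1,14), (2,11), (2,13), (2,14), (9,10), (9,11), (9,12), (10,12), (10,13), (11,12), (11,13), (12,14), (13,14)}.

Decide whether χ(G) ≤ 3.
Yes, G is 3-colorable

A valid 3-coloring: color 1: [10, 11, 14]; color 2: [1, 2, 12]; color 3: [9, 13].
(χ(G) = 3 ≤ 3.)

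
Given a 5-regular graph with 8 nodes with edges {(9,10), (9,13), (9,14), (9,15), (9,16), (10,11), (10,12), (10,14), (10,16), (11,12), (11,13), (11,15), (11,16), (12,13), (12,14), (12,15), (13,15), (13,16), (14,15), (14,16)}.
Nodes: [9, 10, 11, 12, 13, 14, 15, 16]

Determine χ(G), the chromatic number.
Clique number ω(G) = 4 (lower bound: χ ≥ ω).
The clique on [9, 10, 14, 16] has size 4, forcing χ ≥ 4, and the coloring below uses 4 colors, so χ(G) = 4.
A valid 4-coloring: color 1: [15, 16]; color 2: [9, 12]; color 3: [11, 14]; color 4: [10, 13].

χ(G) = 4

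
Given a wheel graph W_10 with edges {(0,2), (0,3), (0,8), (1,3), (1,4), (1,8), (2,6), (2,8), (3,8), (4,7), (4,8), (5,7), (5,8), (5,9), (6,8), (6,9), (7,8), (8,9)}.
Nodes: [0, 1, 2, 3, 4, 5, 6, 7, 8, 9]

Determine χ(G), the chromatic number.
χ(G) = 4

Clique number ω(G) = 3 (lower bound: χ ≥ ω).
Odd cycle [5, 7, 4, 1, 3, 0, 2, 6, 9] needs 3 colors (χ ≥ 3).
Vertex 8 is adjacent to every vertex of [0, 1, 2, 3, 4, 5, 6, 7, 9], which already need 3 colors among themselves, so 8 needs a new color (χ ≥ 4).
The coloring below uses 4 colors, so χ(G) = 4.
A valid 4-coloring: color 1: [8]; color 2: [3, 4, 5, 6]; color 3: [0, 1, 7, 9]; color 4: [2].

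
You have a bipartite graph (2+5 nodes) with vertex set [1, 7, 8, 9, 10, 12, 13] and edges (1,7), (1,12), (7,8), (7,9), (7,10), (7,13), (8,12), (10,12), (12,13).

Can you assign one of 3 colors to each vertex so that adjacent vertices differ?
A valid 3-coloring: color 1: [7, 12]; color 2: [1, 8, 9, 10, 13].
(χ(G) = 2 ≤ 3.)

Yes, G is 3-colorable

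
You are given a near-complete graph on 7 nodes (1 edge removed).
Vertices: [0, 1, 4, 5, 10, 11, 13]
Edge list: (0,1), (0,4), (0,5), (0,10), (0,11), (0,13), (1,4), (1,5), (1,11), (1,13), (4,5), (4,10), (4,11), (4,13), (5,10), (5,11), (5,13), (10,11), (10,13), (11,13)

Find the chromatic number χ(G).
Clique number ω(G) = 6 (lower bound: χ ≥ ω).
The clique on [0, 1, 4, 5, 11, 13] has size 6, forcing χ ≥ 6, and the coloring below uses 6 colors, so χ(G) = 6.
A valid 6-coloring: color 1: [4]; color 2: [5]; color 3: [0]; color 4: [13]; color 5: [11]; color 6: [1, 10].

χ(G) = 6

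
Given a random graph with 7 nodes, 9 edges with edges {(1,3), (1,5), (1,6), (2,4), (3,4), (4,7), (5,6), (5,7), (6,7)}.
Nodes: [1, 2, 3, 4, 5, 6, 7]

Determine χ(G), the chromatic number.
Clique number ω(G) = 3 (lower bound: χ ≥ ω).
The clique on [1, 5, 6] has size 3, forcing χ ≥ 3, and the coloring below uses 3 colors, so χ(G) = 3.
A valid 3-coloring: color 1: [4, 6]; color 2: [1, 2, 7]; color 3: [3, 5].

χ(G) = 3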